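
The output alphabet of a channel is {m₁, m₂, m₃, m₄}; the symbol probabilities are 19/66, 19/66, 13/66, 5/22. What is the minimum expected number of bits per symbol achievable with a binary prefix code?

2 bits/symbol

Repeatedly combine the two least-probable nodes; the expected code length is the sum of the merged weights.
merge 13/66 + 5/22 → 14/33
merge 19/66 + 19/66 → 19/33
merge 14/33 + 19/33 → 1
L = 14/33 + 19/33 + 1 = 2 bits/symbol.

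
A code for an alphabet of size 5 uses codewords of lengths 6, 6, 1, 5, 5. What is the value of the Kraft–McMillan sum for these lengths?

With common denominator 2^6 = 64: Σ 2^(−ℓᵢ) = 1/64 + 1/64 + 32/64 + 2/64 + 2/64 = 38/64 = 0.59375.

0.59375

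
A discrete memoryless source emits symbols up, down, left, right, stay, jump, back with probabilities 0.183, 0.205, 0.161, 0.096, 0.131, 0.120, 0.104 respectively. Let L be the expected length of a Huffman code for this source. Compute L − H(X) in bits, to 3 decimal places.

Entropy H = −Σ p log₂ p ≈ 2.7566 bits.
Huffman merges: 12/125+13/125→1/5; 3/25+131/1000→251/1000; 161/1000+183/1000→43/125; 1/5+41/200→81/200; 251/1000+43/125→119/200; 81/200+119/200→1. L = 559/200 ≈ 2.7950.
L − H = 2.7950 − 2.7566 = 0.038 bits.

0.038 bits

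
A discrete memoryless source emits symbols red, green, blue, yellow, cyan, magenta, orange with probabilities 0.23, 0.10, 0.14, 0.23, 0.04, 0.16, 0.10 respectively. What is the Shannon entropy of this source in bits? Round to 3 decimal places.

H = −Σ pᵢ log₂ pᵢ.
−0.23·log₂(0.23) = 0.4877
−0.10·log₂(0.10) = 0.3322
−0.14·log₂(0.14) = 0.3971
−0.23·log₂(0.23) = 0.4877
−0.04·log₂(0.04) = 0.1858
−0.16·log₂(0.16) = 0.4230
−0.10·log₂(0.10) = 0.3322
Sum ≈ 2.6456 → 2.646 bits.

2.646 bits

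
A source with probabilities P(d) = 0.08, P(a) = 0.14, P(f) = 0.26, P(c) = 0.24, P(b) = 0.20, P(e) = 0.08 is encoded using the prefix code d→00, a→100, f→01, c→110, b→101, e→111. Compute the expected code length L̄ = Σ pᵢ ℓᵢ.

L̄ = Σ pᵢ·ℓᵢ = 0.08·2 + 0.14·3 + 0.26·2 + 0.24·3 + 0.20·3 + 0.08·3 = 2.66 bits/symbol.

2.66 bits/symbol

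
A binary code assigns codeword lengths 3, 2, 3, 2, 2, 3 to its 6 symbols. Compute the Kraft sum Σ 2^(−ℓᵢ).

With common denominator 2^3 = 8: Σ 2^(−ℓᵢ) = 1/8 + 2/8 + 1/8 + 2/8 + 2/8 + 1/8 = 9/8 = 1.125.

1.125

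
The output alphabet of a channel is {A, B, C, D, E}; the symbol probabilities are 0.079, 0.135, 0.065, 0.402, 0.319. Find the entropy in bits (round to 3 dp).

1.990 bits

H = −Σ pᵢ log₂ pᵢ.
−0.079·log₂(0.079) = 0.2893
−0.135·log₂(0.135) = 0.3900
−0.065·log₂(0.065) = 0.2563
−0.402·log₂(0.402) = 0.5285
−0.319·log₂(0.319) = 0.5258
Sum ≈ 1.9900 → 1.990 bits.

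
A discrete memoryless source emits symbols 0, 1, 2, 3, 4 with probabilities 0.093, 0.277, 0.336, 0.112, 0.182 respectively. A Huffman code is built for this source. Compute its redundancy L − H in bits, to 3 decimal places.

0.044 bits

Entropy H = −Σ p log₂ p ≈ 2.1615 bits.
Huffman merges: 93/1000+14/125→41/200; 91/500+41/200→387/1000; 277/1000+42/125→613/1000; 387/1000+613/1000→1. L = 441/200 ≈ 2.2050.
L − H = 2.2050 − 2.1615 = 0.044 bits.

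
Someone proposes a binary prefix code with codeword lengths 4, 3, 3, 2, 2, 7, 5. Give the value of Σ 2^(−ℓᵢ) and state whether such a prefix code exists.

0.8515625; yes

With common denominator 2^7 = 128: Σ 2^(−ℓᵢ) = 8/128 + 16/128 + 16/128 + 32/128 + 32/128 + 1/128 + 4/128 = 109/128 = 0.8515625.
Kraft's inequality requires Σ ≤ 1; here Σ = 0.8515625 ≤ 1, so such a prefix code exists.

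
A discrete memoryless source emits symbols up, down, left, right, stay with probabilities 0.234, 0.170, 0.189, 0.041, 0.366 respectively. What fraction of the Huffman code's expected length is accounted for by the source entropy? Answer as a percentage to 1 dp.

94.9%

Entropy H = −Σ p log₂ p ≈ 2.0989 bits.
Huffman merges: 41/1000+17/100→211/1000; 189/1000+211/1000→2/5; 117/500+183/500→3/5; 2/5+3/5→1. L = 2211/1000 ≈ 2.2110.
Efficiency = H/L = 2.0989/2.2110 = 94.9%.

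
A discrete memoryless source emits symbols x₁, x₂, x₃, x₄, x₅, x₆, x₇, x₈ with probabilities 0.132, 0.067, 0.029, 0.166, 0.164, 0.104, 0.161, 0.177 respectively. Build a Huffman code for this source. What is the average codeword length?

2.919 bits/symbol

Repeatedly combine the two least-probable nodes; the expected code length is the sum of the merged weights.
merge 29/1000 + 67/1000 → 12/125
merge 12/125 + 13/125 → 1/5
merge 33/250 + 161/1000 → 293/1000
merge 41/250 + 83/500 → 33/100
merge 177/1000 + 1/5 → 377/1000
merge 293/1000 + 33/100 → 623/1000
merge 377/1000 + 623/1000 → 1
L = 12/125 + 1/5 + 293/1000 + 33/100 + 377/1000 + 623/1000 + 1 = 2919/1000 = 2.919 bits/symbol.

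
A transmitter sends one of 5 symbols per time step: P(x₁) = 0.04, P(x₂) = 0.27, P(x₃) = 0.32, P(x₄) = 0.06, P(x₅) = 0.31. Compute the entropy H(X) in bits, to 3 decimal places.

H = −Σ pᵢ log₂ pᵢ.
−0.04·log₂(0.04) = 0.1858
−0.27·log₂(0.27) = 0.5100
−0.32·log₂(0.32) = 0.5260
−0.06·log₂(0.06) = 0.2435
−0.31·log₂(0.31) = 0.5238
Sum ≈ 1.9891 → 1.989 bits.

1.989 bits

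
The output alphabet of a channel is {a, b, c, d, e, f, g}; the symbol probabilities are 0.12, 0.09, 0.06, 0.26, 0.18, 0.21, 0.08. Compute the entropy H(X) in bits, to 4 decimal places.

H = −Σ pᵢ log₂ pᵢ.
−0.12·log₂(0.12) = 0.3671
−0.09·log₂(0.09) = 0.3127
−0.06·log₂(0.06) = 0.2435
−0.26·log₂(0.26) = 0.5053
−0.18·log₂(0.18) = 0.4453
−0.21·log₂(0.21) = 0.4728
−0.08·log₂(0.08) = 0.2915
Sum ≈ 2.6382 → 2.6382 bits.

2.6382 bits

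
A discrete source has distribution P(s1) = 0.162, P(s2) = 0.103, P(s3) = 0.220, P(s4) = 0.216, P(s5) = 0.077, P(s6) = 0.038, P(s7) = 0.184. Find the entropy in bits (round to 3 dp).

2.635 bits

H = −Σ pᵢ log₂ pᵢ.
−0.162·log₂(0.162) = 0.4254
−0.103·log₂(0.103) = 0.3378
−0.220·log₂(0.220) = 0.4806
−0.216·log₂(0.216) = 0.4776
−0.077·log₂(0.077) = 0.2848
−0.038·log₂(0.038) = 0.1793
−0.184·log₂(0.184) = 0.4494
Sum ≈ 2.6348 → 2.635 bits.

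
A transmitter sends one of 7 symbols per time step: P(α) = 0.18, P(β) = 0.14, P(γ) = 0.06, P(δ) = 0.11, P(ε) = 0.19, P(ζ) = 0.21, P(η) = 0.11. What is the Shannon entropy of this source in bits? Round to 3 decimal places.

2.715 bits

H = −Σ pᵢ log₂ pᵢ.
−0.18·log₂(0.18) = 0.4453
−0.14·log₂(0.14) = 0.3971
−0.06·log₂(0.06) = 0.2435
−0.11·log₂(0.11) = 0.3503
−0.19·log₂(0.19) = 0.4552
−0.21·log₂(0.21) = 0.4728
−0.11·log₂(0.11) = 0.3503
Sum ≈ 2.7146 → 2.715 bits.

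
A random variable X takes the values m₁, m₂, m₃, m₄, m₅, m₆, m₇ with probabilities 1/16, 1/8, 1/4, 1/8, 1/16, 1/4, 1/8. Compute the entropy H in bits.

Each probability is a power of 1/2, so log₂(1/p) is an integer.
H = Σ p·log₂(1/p) = 1/16·4 + 1/8·3 + 1/4·2 + 1/8·3 + 1/16·4 + 1/4·2 + 1/8·3 = 2.625 bits.

2.625 bits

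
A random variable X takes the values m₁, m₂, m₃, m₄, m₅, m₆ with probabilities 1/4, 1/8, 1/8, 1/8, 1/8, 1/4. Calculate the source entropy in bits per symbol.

2.5 bits

Each probability is a power of 1/2, so log₂(1/p) is an integer.
H = Σ p·log₂(1/p) = 1/4·2 + 1/8·3 + 1/8·3 + 1/8·3 + 1/8·3 + 1/4·2 = 2.5 bits.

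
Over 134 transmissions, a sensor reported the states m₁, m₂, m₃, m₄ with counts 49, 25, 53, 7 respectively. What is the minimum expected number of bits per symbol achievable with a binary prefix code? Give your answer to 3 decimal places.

Probabilities are the counts divided by 134.
Repeatedly combine the two least-probable nodes; the expected code length is the sum of the merged weights.
merge 7/134 + 25/134 → 16/67
merge 16/67 + 49/134 → 81/134
merge 53/134 + 81/134 → 1
L = 16/67 + 81/134 + 1 = 247/134 ≈ 1.843 bits/symbol.

1.843 bits/symbol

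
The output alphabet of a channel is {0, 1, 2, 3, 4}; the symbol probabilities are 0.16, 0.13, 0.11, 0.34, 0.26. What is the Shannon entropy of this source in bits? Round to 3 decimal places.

2.190 bits

H = −Σ pᵢ log₂ pᵢ.
−0.16·log₂(0.16) = 0.4230
−0.13·log₂(0.13) = 0.3826
−0.11·log₂(0.11) = 0.3503
−0.34·log₂(0.34) = 0.5292
−0.26·log₂(0.26) = 0.5053
Sum ≈ 2.1904 → 2.190 bits.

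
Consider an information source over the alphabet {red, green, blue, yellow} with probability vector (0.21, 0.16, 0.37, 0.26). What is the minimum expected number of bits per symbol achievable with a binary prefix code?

2 bits/symbol

Repeatedly combine the two least-probable nodes; the expected code length is the sum of the merged weights.
merge 4/25 + 21/100 → 37/100
merge 13/50 + 37/100 → 63/100
merge 37/100 + 63/100 → 1
L = 37/100 + 63/100 + 1 = 2 bits/symbol.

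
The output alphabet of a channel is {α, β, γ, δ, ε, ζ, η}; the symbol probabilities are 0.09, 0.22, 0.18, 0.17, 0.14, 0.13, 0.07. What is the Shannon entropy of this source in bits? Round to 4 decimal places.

2.7214 bits

H = −Σ pᵢ log₂ pᵢ.
−0.09·log₂(0.09) = 0.3127
−0.22·log₂(0.22) = 0.4806
−0.18·log₂(0.18) = 0.4453
−0.17·log₂(0.17) = 0.4346
−0.14·log₂(0.14) = 0.3971
−0.13·log₂(0.13) = 0.3826
−0.07·log₂(0.07) = 0.2686
Sum ≈ 2.7214 → 2.7214 bits.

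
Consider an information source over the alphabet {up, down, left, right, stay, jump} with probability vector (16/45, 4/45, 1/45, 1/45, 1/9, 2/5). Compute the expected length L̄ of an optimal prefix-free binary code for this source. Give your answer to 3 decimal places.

2.022 bits/symbol

Repeatedly combine the two least-probable nodes; the expected code length is the sum of the merged weights.
merge 1/45 + 1/45 → 2/45
merge 2/45 + 4/45 → 2/15
merge 1/9 + 2/15 → 11/45
merge 11/45 + 16/45 → 3/5
merge 2/5 + 3/5 → 1
L = 2/45 + 2/15 + 11/45 + 3/5 + 1 = 91/45 ≈ 2.022 bits/symbol.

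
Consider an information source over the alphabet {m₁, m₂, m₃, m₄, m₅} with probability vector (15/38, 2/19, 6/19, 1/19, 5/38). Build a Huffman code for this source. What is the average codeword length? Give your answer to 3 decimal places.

Repeatedly combine the two least-probable nodes; the expected code length is the sum of the merged weights.
merge 1/19 + 2/19 → 3/19
merge 5/38 + 3/19 → 11/38
merge 11/38 + 6/19 → 23/38
merge 15/38 + 23/38 → 1
L = 3/19 + 11/38 + 23/38 + 1 = 39/19 ≈ 2.053 bits/symbol.

2.053 bits/symbol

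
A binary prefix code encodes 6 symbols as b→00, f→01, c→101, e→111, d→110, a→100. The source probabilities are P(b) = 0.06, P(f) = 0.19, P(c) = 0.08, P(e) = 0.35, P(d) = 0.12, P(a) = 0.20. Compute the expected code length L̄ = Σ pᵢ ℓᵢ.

2.75 bits/symbol

L̄ = Σ pᵢ·ℓᵢ = 0.06·2 + 0.19·2 + 0.08·3 + 0.35·3 + 0.12·3 + 0.20·3 = 2.75 bits/symbol.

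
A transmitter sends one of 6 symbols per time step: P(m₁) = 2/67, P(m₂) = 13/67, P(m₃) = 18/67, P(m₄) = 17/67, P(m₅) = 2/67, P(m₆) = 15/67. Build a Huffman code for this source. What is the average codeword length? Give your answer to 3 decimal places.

Repeatedly combine the two least-probable nodes; the expected code length is the sum of the merged weights.
merge 2/67 + 2/67 → 4/67
merge 4/67 + 13/67 → 17/67
merge 15/67 + 17/67 → 32/67
merge 17/67 + 18/67 → 35/67
merge 32/67 + 35/67 → 1
L = 4/67 + 17/67 + 32/67 + 35/67 + 1 = 155/67 ≈ 2.313 bits/symbol.

2.313 bits/symbol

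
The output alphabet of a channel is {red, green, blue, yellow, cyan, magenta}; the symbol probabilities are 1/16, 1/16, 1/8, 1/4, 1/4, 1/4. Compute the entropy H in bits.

Each probability is a power of 1/2, so log₂(1/p) is an integer.
H = Σ p·log₂(1/p) = 1/16·4 + 1/16·4 + 1/8·3 + 1/4·2 + 1/4·2 + 1/4·2 = 2.375 bits.

2.375 bits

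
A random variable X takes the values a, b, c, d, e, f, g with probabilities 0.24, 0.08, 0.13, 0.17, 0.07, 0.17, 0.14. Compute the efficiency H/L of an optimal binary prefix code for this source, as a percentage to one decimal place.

98.7%

Entropy H = −Σ p log₂ p ≈ 2.7031 bits.
Huffman merges: 7/100+2/25→3/20; 13/100+7/50→27/100; 3/20+17/100→8/25; 17/100+6/25→41/100; 27/100+8/25→59/100; 41/100+59/100→1. L = 137/50 ≈ 2.7400.
Efficiency = H/L = 2.7031/2.7400 = 98.7%.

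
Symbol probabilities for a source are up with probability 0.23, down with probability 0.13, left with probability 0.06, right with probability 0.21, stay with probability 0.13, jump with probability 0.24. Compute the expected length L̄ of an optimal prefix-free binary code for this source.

Repeatedly combine the two least-probable nodes; the expected code length is the sum of the merged weights.
merge 3/50 + 13/100 → 19/100
merge 13/100 + 19/100 → 8/25
merge 21/100 + 23/100 → 11/25
merge 6/25 + 8/25 → 14/25
merge 11/25 + 14/25 → 1
L = 19/100 + 8/25 + 11/25 + 14/25 + 1 = 251/100 = 2.51 bits/symbol.

2.51 bits/symbol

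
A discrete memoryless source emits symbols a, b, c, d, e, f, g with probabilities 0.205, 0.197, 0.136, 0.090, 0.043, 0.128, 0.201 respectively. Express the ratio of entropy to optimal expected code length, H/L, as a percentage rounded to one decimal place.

98.1%

Entropy H = −Σ p log₂ p ≈ 2.6746 bits.
Huffman merges: 43/1000+9/100→133/1000; 16/125+133/1000→261/1000; 17/125+197/1000→333/1000; 201/1000+41/200→203/500; 261/1000+333/1000→297/500; 203/500+297/500→1. L = 2727/1000 ≈ 2.7270.
Efficiency = H/L = 2.6746/2.7270 = 98.1%.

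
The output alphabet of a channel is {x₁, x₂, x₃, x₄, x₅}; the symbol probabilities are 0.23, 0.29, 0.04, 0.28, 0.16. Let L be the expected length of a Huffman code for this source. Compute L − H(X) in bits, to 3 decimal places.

0.071 bits

Entropy H = −Σ p log₂ p ≈ 2.1286 bits.
Huffman merges: 1/25+4/25→1/5; 1/5+23/100→43/100; 7/25+29/100→57/100; 43/100+57/100→1. L = 11/5 ≈ 2.2000.
L − H = 2.2000 − 2.1286 = 0.071 bits.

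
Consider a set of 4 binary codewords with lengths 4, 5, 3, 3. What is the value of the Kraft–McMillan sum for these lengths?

0.34375

With common denominator 2^5 = 32: Σ 2^(−ℓᵢ) = 2/32 + 1/32 + 4/32 + 4/32 = 11/32 = 0.34375.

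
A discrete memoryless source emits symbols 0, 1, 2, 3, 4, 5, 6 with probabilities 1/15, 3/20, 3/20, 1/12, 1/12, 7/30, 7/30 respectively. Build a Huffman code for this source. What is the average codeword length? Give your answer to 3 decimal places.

2.683 bits/symbol

Repeatedly combine the two least-probable nodes; the expected code length is the sum of the merged weights.
merge 1/15 + 1/12 → 3/20
merge 1/12 + 3/20 → 7/30
merge 3/20 + 3/20 → 3/10
merge 7/30 + 7/30 → 7/15
merge 7/30 + 3/10 → 8/15
merge 7/15 + 8/15 → 1
L = 3/20 + 7/30 + 3/10 + 7/15 + 8/15 + 1 = 161/60 ≈ 2.683 bits/symbol.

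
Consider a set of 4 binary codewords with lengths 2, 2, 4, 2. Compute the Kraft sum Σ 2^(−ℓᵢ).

0.8125

With common denominator 2^4 = 16: Σ 2^(−ℓᵢ) = 4/16 + 4/16 + 1/16 + 4/16 = 13/16 = 0.8125.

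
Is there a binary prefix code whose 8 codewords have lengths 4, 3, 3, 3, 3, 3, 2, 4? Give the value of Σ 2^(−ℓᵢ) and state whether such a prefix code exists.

1; yes

With common denominator 2^4 = 16: Σ 2^(−ℓᵢ) = 1/16 + 2/16 + 2/16 + 2/16 + 2/16 + 2/16 + 4/16 + 1/16 = 16/16 = 1.
Kraft's inequality requires Σ ≤ 1; here Σ = 1 ≤ 1, so such a prefix code exists.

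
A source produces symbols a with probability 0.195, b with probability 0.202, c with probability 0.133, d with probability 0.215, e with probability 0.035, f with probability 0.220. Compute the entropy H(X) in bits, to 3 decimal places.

H = −Σ pᵢ log₂ pᵢ.
−0.195·log₂(0.195) = 0.4599
−0.202·log₂(0.202) = 0.4661
−0.133·log₂(0.133) = 0.3871
−0.215·log₂(0.215) = 0.4768
−0.035·log₂(0.035) = 0.1693
−0.220·log₂(0.220) = 0.4806
Sum ≈ 2.4398 → 2.440 bits.

2.440 bits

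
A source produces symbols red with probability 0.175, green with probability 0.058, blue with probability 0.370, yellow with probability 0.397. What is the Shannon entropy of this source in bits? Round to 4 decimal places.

1.7381 bits

H = −Σ pᵢ log₂ pᵢ.
−0.175·log₂(0.175) = 0.4401
−0.058·log₂(0.058) = 0.2383
−0.370·log₂(0.370) = 0.5307
−0.397·log₂(0.397) = 0.5291
Sum ≈ 1.7381 → 1.7381 bits.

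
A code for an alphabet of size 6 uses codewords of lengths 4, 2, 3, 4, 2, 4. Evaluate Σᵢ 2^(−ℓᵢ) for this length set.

0.8125

With common denominator 2^4 = 16: Σ 2^(−ℓᵢ) = 1/16 + 4/16 + 2/16 + 1/16 + 4/16 + 1/16 = 13/16 = 0.8125.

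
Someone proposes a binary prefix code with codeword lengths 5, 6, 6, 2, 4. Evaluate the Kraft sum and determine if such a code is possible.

0.375; yes

With common denominator 2^6 = 64: Σ 2^(−ℓᵢ) = 2/64 + 1/64 + 1/64 + 16/64 + 4/64 = 24/64 = 0.375.
Kraft's inequality requires Σ ≤ 1; here Σ = 0.375 ≤ 1, so such a prefix code exists.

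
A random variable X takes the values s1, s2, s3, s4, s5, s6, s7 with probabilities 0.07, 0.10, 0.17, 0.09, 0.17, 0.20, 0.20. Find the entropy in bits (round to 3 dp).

2.711 bits

H = −Σ pᵢ log₂ pᵢ.
−0.07·log₂(0.07) = 0.2686
−0.10·log₂(0.10) = 0.3322
−0.17·log₂(0.17) = 0.4346
−0.09·log₂(0.09) = 0.3127
−0.17·log₂(0.17) = 0.4346
−0.20·log₂(0.20) = 0.4644
−0.20·log₂(0.20) = 0.4644
Sum ≈ 2.7113 → 2.711 bits.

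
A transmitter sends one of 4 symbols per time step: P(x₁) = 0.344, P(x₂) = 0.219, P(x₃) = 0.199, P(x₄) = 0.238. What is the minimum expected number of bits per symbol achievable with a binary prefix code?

2 bits/symbol

Repeatedly combine the two least-probable nodes; the expected code length is the sum of the merged weights.
merge 199/1000 + 219/1000 → 209/500
merge 119/500 + 43/125 → 291/500
merge 209/500 + 291/500 → 1
L = 209/500 + 291/500 + 1 = 2 bits/symbol.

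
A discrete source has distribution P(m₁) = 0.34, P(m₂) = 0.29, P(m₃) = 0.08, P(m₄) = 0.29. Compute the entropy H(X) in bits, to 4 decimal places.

1.8565 bits

H = −Σ pᵢ log₂ pᵢ.
−0.34·log₂(0.34) = 0.5292
−0.29·log₂(0.29) = 0.5179
−0.08·log₂(0.08) = 0.2915
−0.29·log₂(0.29) = 0.5179
Sum ≈ 1.8565 → 1.8565 bits.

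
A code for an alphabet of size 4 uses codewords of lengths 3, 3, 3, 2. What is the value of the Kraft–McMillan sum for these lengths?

With common denominator 2^3 = 8: Σ 2^(−ℓᵢ) = 1/8 + 1/8 + 1/8 + 2/8 = 5/8 = 0.625.

0.625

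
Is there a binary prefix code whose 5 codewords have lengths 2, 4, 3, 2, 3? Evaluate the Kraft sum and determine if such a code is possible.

With common denominator 2^4 = 16: Σ 2^(−ℓᵢ) = 4/16 + 1/16 + 2/16 + 4/16 + 2/16 = 13/16 = 0.8125.
Kraft's inequality requires Σ ≤ 1; here Σ = 0.8125 ≤ 1, so such a prefix code exists.

0.8125; yes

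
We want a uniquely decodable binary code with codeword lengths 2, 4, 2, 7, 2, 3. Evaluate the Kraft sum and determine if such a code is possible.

With common denominator 2^7 = 128: Σ 2^(−ℓᵢ) = 32/128 + 8/128 + 32/128 + 1/128 + 32/128 + 16/128 = 121/128 = 0.9453125.
Kraft's inequality requires Σ ≤ 1; here Σ = 0.9453125 ≤ 1, so such a prefix code exists.

0.9453125; yes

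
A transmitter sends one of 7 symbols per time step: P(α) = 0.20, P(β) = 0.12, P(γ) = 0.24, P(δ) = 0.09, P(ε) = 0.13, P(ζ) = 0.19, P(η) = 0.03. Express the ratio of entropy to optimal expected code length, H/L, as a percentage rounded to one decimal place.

98.1%

Entropy H = −Σ p log₂ p ≈ 2.6279 bits.
Huffman merges: 3/100+9/100→3/25; 3/25+3/25→6/25; 13/100+19/100→8/25; 1/5+6/25→11/25; 6/25+8/25→14/25; 11/25+14/25→1. L = 67/25 ≈ 2.6800.
Efficiency = H/L = 2.6279/2.6800 = 98.1%.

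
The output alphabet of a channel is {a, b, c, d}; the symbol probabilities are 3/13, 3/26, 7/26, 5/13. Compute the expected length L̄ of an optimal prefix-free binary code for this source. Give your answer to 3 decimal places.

1.962 bits/symbol

Repeatedly combine the two least-probable nodes; the expected code length is the sum of the merged weights.
merge 3/26 + 3/13 → 9/26
merge 7/26 + 9/26 → 8/13
merge 5/13 + 8/13 → 1
L = 9/26 + 8/13 + 1 = 51/26 ≈ 1.962 bits/symbol.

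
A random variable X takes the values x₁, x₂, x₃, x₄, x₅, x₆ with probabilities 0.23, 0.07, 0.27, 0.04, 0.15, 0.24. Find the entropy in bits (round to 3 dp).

H = −Σ pᵢ log₂ pᵢ.
−0.23·log₂(0.23) = 0.4877
−0.07·log₂(0.07) = 0.2686
−0.27·log₂(0.27) = 0.5100
−0.04·log₂(0.04) = 0.1858
−0.15·log₂(0.15) = 0.4105
−0.24·log₂(0.24) = 0.4941
Sum ≈ 2.3567 → 2.357 bits.

2.357 bits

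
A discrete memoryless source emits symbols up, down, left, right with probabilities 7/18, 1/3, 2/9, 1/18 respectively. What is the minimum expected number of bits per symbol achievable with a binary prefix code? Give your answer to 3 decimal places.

Repeatedly combine the two least-probable nodes; the expected code length is the sum of the merged weights.
merge 1/18 + 2/9 → 5/18
merge 5/18 + 1/3 → 11/18
merge 7/18 + 11/18 → 1
L = 5/18 + 11/18 + 1 = 17/9 ≈ 1.889 bits/symbol.

1.889 bits/symbol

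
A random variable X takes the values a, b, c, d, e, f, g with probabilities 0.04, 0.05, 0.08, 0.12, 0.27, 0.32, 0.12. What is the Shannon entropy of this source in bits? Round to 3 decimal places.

H = −Σ pᵢ log₂ pᵢ.
−0.04·log₂(0.04) = 0.1858
−0.05·log₂(0.05) = 0.2161
−0.08·log₂(0.08) = 0.2915
−0.12·log₂(0.12) = 0.3671
−0.27·log₂(0.27) = 0.5100
−0.32·log₂(0.32) = 0.5260
−0.12·log₂(0.12) = 0.3671
Sum ≈ 2.4635 → 2.464 bits.

2.464 bits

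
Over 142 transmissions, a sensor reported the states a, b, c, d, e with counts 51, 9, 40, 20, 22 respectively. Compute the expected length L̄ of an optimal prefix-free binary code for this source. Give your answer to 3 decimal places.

Probabilities are the counts divided by 142.
Repeatedly combine the two least-probable nodes; the expected code length is the sum of the merged weights.
merge 9/142 + 10/71 → 29/142
merge 11/71 + 29/142 → 51/142
merge 20/71 + 51/142 → 91/142
merge 51/142 + 91/142 → 1
L = 29/142 + 51/142 + 91/142 + 1 = 313/142 ≈ 2.204 bits/symbol.

2.204 bits/symbol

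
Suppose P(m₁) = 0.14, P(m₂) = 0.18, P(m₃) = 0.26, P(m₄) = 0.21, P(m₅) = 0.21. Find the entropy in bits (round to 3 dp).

H = −Σ pᵢ log₂ pᵢ.
−0.14·log₂(0.14) = 0.3971
−0.18·log₂(0.18) = 0.4453
−0.26·log₂(0.26) = 0.5053
−0.21·log₂(0.21) = 0.4728
−0.21·log₂(0.21) = 0.4728
Sum ≈ 2.2934 → 2.293 bits.

2.293 bits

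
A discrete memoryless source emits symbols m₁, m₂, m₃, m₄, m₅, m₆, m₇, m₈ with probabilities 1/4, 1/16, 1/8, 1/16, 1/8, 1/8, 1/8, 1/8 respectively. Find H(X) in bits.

2.875 bits

Each probability is a power of 1/2, so log₂(1/p) is an integer.
H = Σ p·log₂(1/p) = 1/4·2 + 1/16·4 + 1/8·3 + 1/16·4 + 1/8·3 + 1/8·3 + 1/8·3 + 1/8·3 = 2.875 bits.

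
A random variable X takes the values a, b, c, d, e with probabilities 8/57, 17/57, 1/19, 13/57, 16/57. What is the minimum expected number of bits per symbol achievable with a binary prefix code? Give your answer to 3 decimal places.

Repeatedly combine the two least-probable nodes; the expected code length is the sum of the merged weights.
merge 1/19 + 8/57 → 11/57
merge 11/57 + 13/57 → 8/19
merge 16/57 + 17/57 → 11/19
merge 8/19 + 11/19 → 1
L = 11/57 + 8/19 + 11/19 + 1 = 125/57 ≈ 2.193 bits/symbol.

2.193 bits/symbol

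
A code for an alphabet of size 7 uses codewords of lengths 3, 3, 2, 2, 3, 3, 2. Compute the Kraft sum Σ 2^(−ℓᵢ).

With common denominator 2^3 = 8: Σ 2^(−ℓᵢ) = 1/8 + 1/8 + 2/8 + 2/8 + 1/8 + 1/8 + 2/8 = 10/8 = 1.25.

1.25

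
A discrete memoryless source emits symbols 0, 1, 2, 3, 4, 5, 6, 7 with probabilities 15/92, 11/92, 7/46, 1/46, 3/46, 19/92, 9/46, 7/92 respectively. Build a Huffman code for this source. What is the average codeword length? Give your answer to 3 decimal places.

2.848 bits/symbol

Repeatedly combine the two least-probable nodes; the expected code length is the sum of the merged weights.
merge 1/46 + 3/46 → 2/23
merge 7/92 + 2/23 → 15/92
merge 11/92 + 7/46 → 25/92
merge 15/92 + 15/92 → 15/46
merge 9/46 + 19/92 → 37/92
merge 25/92 + 15/46 → 55/92
merge 37/92 + 55/92 → 1
L = 2/23 + 15/92 + 25/92 + 15/46 + 37/92 + 55/92 + 1 = 131/46 ≈ 2.848 bits/symbol.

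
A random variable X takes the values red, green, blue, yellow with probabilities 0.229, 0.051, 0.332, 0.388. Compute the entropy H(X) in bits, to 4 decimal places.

1.7640 bits

H = −Σ pᵢ log₂ pᵢ.
−0.229·log₂(0.229) = 0.4870
−0.051·log₂(0.051) = 0.2190
−0.332·log₂(0.332) = 0.5281
−0.388·log₂(0.388) = 0.5300
Sum ≈ 1.7640 → 1.7640 bits.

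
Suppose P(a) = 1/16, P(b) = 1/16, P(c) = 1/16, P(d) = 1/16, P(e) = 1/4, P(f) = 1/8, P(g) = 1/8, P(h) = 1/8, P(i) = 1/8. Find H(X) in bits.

3 bits

Each probability is a power of 1/2, so log₂(1/p) is an integer.
H = Σ p·log₂(1/p) = 1/16·4 + 1/16·4 + 1/16·4 + 1/16·4 + 1/4·2 + 1/8·3 + 1/8·3 + 1/8·3 + 1/8·3 = 3 bits.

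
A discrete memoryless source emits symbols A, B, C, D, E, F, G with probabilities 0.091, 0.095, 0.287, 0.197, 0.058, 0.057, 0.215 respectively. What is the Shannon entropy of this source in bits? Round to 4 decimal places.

H = −Σ pᵢ log₂ pᵢ.
−0.091·log₂(0.091) = 0.3147
−0.095·log₂(0.095) = 0.3226
−0.287·log₂(0.287) = 0.5169
−0.197·log₂(0.197) = 0.4617
−0.058·log₂(0.058) = 0.2383
−0.057·log₂(0.057) = 0.2356
−0.215·log₂(0.215) = 0.4768
Sum ≈ 2.5665 → 2.5665 bits.

2.5665 bits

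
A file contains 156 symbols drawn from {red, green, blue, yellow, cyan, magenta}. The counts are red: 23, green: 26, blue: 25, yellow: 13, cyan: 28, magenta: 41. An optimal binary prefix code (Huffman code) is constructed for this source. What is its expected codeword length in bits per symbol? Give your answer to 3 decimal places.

2.558 bits/symbol

Probabilities are the counts divided by 156.
Repeatedly combine the two least-probable nodes; the expected code length is the sum of the merged weights.
merge 1/12 + 23/156 → 3/13
merge 25/156 + 1/6 → 17/52
merge 7/39 + 3/13 → 16/39
merge 41/156 + 17/52 → 23/39
merge 16/39 + 23/39 → 1
L = 3/13 + 17/52 + 16/39 + 23/39 + 1 = 133/52 ≈ 2.558 bits/symbol.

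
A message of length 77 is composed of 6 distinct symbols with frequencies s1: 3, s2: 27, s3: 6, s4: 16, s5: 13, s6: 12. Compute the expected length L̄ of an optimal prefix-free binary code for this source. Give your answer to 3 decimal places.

Probabilities are the counts divided by 77.
Repeatedly combine the two least-probable nodes; the expected code length is the sum of the merged weights.
merge 3/77 + 6/77 → 9/77
merge 9/77 + 12/77 → 3/11
merge 13/77 + 16/77 → 29/77
merge 3/11 + 27/77 → 48/77
merge 29/77 + 48/77 → 1
L = 9/77 + 3/11 + 29/77 + 48/77 + 1 = 184/77 ≈ 2.390 bits/symbol.

2.390 bits/symbol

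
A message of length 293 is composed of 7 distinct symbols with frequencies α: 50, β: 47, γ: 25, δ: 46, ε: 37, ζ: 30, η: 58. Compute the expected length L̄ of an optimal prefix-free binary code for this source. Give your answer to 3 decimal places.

Probabilities are the counts divided by 293.
Repeatedly combine the two least-probable nodes; the expected code length is the sum of the merged weights.
merge 25/293 + 30/293 → 55/293
merge 37/293 + 46/293 → 83/293
merge 47/293 + 50/293 → 97/293
merge 55/293 + 58/293 → 113/293
merge 83/293 + 97/293 → 180/293
merge 113/293 + 180/293 → 1
L = 55/293 + 83/293 + 97/293 + 113/293 + 180/293 + 1 = 821/293 ≈ 2.802 bits/symbol.

2.802 bits/symbol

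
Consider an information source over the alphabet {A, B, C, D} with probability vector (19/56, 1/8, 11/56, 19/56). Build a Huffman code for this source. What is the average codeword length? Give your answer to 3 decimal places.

1.982 bits/symbol

Repeatedly combine the two least-probable nodes; the expected code length is the sum of the merged weights.
merge 1/8 + 11/56 → 9/28
merge 9/28 + 19/56 → 37/56
merge 19/56 + 37/56 → 1
L = 9/28 + 37/56 + 1 = 111/56 ≈ 1.982 bits/symbol.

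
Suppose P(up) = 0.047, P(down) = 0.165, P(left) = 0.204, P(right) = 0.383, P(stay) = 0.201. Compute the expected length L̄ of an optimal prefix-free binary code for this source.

2.212 bits/symbol

Repeatedly combine the two least-probable nodes; the expected code length is the sum of the merged weights.
merge 47/1000 + 33/200 → 53/250
merge 201/1000 + 51/250 → 81/200
merge 53/250 + 383/1000 → 119/200
merge 81/200 + 119/200 → 1
L = 53/250 + 81/200 + 119/200 + 1 = 553/250 = 2.212 bits/symbol.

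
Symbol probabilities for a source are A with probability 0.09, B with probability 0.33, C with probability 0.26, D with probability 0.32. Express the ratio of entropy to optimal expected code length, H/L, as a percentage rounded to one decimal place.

Entropy H = −Σ p log₂ p ≈ 1.8718 bits.
Huffman merges: 9/100+13/50→7/20; 8/25+33/100→13/20; 7/20+13/20→1. L = 2 ≈ 2.0000.
Efficiency = H/L = 1.8718/2.0000 = 93.6%.

93.6%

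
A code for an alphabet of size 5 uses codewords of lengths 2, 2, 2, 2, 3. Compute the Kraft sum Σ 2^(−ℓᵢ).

1.125

With common denominator 2^3 = 8: Σ 2^(−ℓᵢ) = 2/8 + 2/8 + 2/8 + 2/8 + 1/8 = 9/8 = 1.125.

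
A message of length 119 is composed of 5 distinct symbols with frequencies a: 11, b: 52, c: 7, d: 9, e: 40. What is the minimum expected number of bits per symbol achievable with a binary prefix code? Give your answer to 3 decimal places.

1.924 bits/symbol

Probabilities are the counts divided by 119.
Repeatedly combine the two least-probable nodes; the expected code length is the sum of the merged weights.
merge 1/17 + 9/119 → 16/119
merge 11/119 + 16/119 → 27/119
merge 27/119 + 40/119 → 67/119
merge 52/119 + 67/119 → 1
L = 16/119 + 27/119 + 67/119 + 1 = 229/119 ≈ 1.924 bits/symbol.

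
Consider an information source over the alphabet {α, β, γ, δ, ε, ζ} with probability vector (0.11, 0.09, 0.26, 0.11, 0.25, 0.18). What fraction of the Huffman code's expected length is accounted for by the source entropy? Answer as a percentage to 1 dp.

98.9%

Entropy H = −Σ p log₂ p ≈ 2.4638 bits.
Huffman merges: 9/100+11/100→1/5; 11/100+9/50→29/100; 1/5+1/4→9/20; 13/50+29/100→11/20; 9/20+11/20→1. L = 249/100 ≈ 2.4900.
Efficiency = H/L = 2.4638/2.4900 = 98.9%.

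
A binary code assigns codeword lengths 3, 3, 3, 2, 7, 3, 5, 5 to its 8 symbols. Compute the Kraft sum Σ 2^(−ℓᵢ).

With common denominator 2^7 = 128: Σ 2^(−ℓᵢ) = 16/128 + 16/128 + 16/128 + 32/128 + 1/128 + 16/128 + 4/128 + 4/128 = 105/128 = 0.8203125.

0.8203125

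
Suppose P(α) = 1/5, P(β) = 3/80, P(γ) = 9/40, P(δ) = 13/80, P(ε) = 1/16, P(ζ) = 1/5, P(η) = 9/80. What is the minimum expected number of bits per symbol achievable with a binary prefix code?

Repeatedly combine the two least-probable nodes; the expected code length is the sum of the merged weights.
merge 3/80 + 1/16 → 1/10
merge 1/10 + 9/80 → 17/80
merge 13/80 + 1/5 → 29/80
merge 1/5 + 17/80 → 33/80
merge 9/40 + 29/80 → 47/80
merge 33/80 + 47/80 → 1
L = 1/10 + 17/80 + 29/80 + 33/80 + 47/80 + 1 = 107/40 = 2.675 bits/symbol.

2.675 bits/symbol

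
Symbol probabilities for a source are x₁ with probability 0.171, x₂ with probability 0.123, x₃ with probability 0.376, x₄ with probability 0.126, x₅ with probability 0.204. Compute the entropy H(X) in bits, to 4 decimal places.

H = −Σ pᵢ log₂ pᵢ.
−0.171·log₂(0.171) = 0.4357
−0.123·log₂(0.123) = 0.3719
−0.376·log₂(0.376) = 0.5306
−0.126·log₂(0.126) = 0.3766
−0.204·log₂(0.204) = 0.4678
Sum ≈ 2.1826 → 2.1826 bits.

2.1826 bits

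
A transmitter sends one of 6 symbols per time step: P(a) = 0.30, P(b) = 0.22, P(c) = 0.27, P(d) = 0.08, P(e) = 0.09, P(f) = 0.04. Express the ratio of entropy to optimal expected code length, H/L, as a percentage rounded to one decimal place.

Entropy H = −Σ p log₂ p ≈ 2.3016 bits.
Huffman merges: 1/25+2/25→3/25; 9/100+3/25→21/100; 21/100+11/50→43/100; 27/100+3/10→57/100; 43/100+57/100→1. L = 233/100 ≈ 2.3300.
Efficiency = H/L = 2.3016/2.3300 = 98.8%.

98.8%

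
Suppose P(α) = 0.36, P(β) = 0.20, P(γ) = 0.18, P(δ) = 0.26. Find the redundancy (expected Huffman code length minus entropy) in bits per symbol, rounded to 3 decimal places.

Entropy H = −Σ p log₂ p ≈ 1.9456 bits.
Huffman merges: 9/50+1/5→19/50; 13/50+9/25→31/50; 19/50+31/50→1. L = 2 ≈ 2.0000.
L − H = 2.0000 − 1.9456 = 0.054 bits.

0.054 bits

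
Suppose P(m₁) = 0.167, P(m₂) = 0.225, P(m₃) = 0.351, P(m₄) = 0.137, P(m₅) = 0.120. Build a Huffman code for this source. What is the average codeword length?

Repeatedly combine the two least-probable nodes; the expected code length is the sum of the merged weights.
merge 3/25 + 137/1000 → 257/1000
merge 167/1000 + 9/40 → 49/125
merge 257/1000 + 351/1000 → 76/125
merge 49/125 + 76/125 → 1
L = 257/1000 + 49/125 + 76/125 + 1 = 2257/1000 = 2.257 bits/symbol.

2.257 bits/symbol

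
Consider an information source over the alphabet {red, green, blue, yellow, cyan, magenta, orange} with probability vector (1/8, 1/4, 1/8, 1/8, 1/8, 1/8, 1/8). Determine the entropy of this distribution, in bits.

2.75 bits

Each probability is a power of 1/2, so log₂(1/p) is an integer.
H = Σ p·log₂(1/p) = 1/8·3 + 1/4·2 + 1/8·3 + 1/8·3 + 1/8·3 + 1/8·3 + 1/8·3 = 2.75 bits.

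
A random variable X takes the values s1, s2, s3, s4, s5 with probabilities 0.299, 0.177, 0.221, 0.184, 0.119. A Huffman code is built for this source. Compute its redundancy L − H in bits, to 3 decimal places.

Entropy H = −Σ p log₂ p ≈ 2.2591 bits.
Huffman merges: 119/1000+177/1000→37/125; 23/125+221/1000→81/200; 37/125+299/1000→119/200; 81/200+119/200→1. L = 287/125 ≈ 2.2960.
L − H = 2.2960 − 2.2591 = 0.037 bits.

0.037 bits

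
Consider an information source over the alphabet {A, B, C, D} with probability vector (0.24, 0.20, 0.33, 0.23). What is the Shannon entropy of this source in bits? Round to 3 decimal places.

1.974 bits

H = −Σ pᵢ log₂ pᵢ.
−0.24·log₂(0.24) = 0.4941
−0.20·log₂(0.20) = 0.4644
−0.33·log₂(0.33) = 0.5278
−0.23·log₂(0.23) = 0.4877
Sum ≈ 1.9740 → 1.974 bits.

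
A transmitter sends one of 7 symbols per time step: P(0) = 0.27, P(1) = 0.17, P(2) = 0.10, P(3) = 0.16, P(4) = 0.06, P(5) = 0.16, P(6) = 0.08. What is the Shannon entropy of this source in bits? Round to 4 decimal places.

H = −Σ pᵢ log₂ pᵢ.
−0.27·log₂(0.27) = 0.5100
−0.17·log₂(0.17) = 0.4346
−0.10·log₂(0.10) = 0.3322
−0.16·log₂(0.16) = 0.4230
−0.06·log₂(0.06) = 0.2435
−0.16·log₂(0.16) = 0.4230
−0.08·log₂(0.08) = 0.2915
Sum ≈ 2.6579 → 2.6579 bits.

2.6579 bits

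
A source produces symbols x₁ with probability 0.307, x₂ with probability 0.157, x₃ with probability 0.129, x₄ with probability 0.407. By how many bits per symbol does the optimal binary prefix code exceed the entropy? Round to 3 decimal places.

0.028 bits

Entropy H = −Σ p log₂ p ≈ 1.8514 bits.
Huffman merges: 129/1000+157/1000→143/500; 143/500+307/1000→593/1000; 407/1000+593/1000→1. L = 1879/1000 ≈ 1.8790.
L − H = 1.8790 − 1.8514 = 0.028 bits.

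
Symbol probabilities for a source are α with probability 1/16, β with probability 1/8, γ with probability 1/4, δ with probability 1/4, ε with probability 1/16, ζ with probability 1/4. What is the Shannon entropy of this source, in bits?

Each probability is a power of 1/2, so log₂(1/p) is an integer.
H = Σ p·log₂(1/p) = 1/16·4 + 1/8·3 + 1/4·2 + 1/4·2 + 1/16·4 + 1/4·2 = 2.375 bits.

2.375 bits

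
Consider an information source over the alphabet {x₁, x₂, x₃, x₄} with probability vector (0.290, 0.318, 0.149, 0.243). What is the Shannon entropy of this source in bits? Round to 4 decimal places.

H = −Σ pᵢ log₂ pᵢ.
−0.290·log₂(0.290) = 0.5179
−0.318·log₂(0.318) = 0.5256
−0.149·log₂(0.149) = 0.4092
−0.243·log₂(0.243) = 0.4960
Sum ≈ 1.9487 → 1.9487 bits.

1.9487 bits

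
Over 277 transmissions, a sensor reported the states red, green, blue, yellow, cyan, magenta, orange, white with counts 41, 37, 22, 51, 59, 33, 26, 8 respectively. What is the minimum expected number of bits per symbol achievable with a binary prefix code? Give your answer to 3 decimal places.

Probabilities are the counts divided by 277.
Repeatedly combine the two least-probable nodes; the expected code length is the sum of the merged weights.
merge 8/277 + 22/277 → 30/277
merge 26/277 + 30/277 → 56/277
merge 33/277 + 37/277 → 70/277
merge 41/277 + 51/277 → 92/277
merge 56/277 + 59/277 → 115/277
merge 70/277 + 92/277 → 162/277
merge 115/277 + 162/277 → 1
L = 30/277 + 56/277 + 70/277 + 92/277 + 115/277 + 162/277 + 1 = 802/277 ≈ 2.895 bits/symbol.

2.895 bits/symbol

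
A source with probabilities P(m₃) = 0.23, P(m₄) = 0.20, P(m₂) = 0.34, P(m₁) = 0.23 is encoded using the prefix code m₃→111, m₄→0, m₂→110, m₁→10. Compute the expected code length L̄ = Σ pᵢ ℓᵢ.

2.37 bits/symbol

L̄ = Σ pᵢ·ℓᵢ = 0.23·3 + 0.20·1 + 0.34·3 + 0.23·2 = 2.37 bits/symbol.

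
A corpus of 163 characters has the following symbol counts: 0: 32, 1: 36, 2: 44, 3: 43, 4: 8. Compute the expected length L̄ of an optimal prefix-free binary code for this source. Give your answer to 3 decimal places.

Probabilities are the counts divided by 163.
Repeatedly combine the two least-probable nodes; the expected code length is the sum of the merged weights.
merge 8/163 + 32/163 → 40/163
merge 36/163 + 40/163 → 76/163
merge 43/163 + 44/163 → 87/163
merge 76/163 + 87/163 → 1
L = 40/163 + 76/163 + 87/163 + 1 = 366/163 ≈ 2.245 bits/symbol.

2.245 bits/symbol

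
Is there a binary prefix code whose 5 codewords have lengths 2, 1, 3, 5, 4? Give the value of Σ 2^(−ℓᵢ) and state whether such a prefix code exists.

With common denominator 2^5 = 32: Σ 2^(−ℓᵢ) = 8/32 + 16/32 + 4/32 + 1/32 + 2/32 = 31/32 = 0.96875.
Kraft's inequality requires Σ ≤ 1; here Σ = 0.96875 ≤ 1, so such a prefix code exists.

0.96875; yes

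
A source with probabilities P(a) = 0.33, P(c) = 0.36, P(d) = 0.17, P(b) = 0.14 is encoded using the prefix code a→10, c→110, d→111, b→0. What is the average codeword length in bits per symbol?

L̄ = Σ pᵢ·ℓᵢ = 0.33·2 + 0.36·3 + 0.17·3 + 0.14·1 = 2.39 bits/symbol.

2.39 bits/symbol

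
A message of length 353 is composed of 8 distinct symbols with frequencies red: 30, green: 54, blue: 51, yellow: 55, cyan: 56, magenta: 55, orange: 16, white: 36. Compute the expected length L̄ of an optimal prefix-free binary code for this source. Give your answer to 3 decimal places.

Probabilities are the counts divided by 353.
Repeatedly combine the two least-probable nodes; the expected code length is the sum of the merged weights.
merge 16/353 + 30/353 → 46/353
merge 36/353 + 46/353 → 82/353
merge 51/353 + 54/353 → 105/353
merge 55/353 + 55/353 → 110/353
merge 56/353 + 82/353 → 138/353
merge 105/353 + 110/353 → 215/353
merge 138/353 + 215/353 → 1
L = 46/353 + 82/353 + 105/353 + 110/353 + 138/353 + 215/353 + 1 = 1049/353 ≈ 2.972 bits/symbol.

2.972 bits/symbol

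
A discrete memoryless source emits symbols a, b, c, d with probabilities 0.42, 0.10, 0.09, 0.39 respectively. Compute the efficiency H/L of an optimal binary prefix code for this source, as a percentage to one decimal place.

Entropy H = −Σ p log₂ p ≈ 1.7003 bits.
Huffman merges: 9/100+1/10→19/100; 19/100+39/100→29/50; 21/50+29/50→1. L = 177/100 ≈ 1.7700.
Efficiency = H/L = 1.7003/1.7700 = 96.1%.

96.1%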